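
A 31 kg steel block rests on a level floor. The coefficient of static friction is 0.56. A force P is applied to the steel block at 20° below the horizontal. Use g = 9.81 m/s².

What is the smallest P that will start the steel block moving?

P ≈ 228 N

N = m g + P sin α (the push presses the steel block into the level floor).
At impending slip, P cos α = μ_s N = μ_s (m g + P sin α).
Solving: P (cos α − μ_s sin α) = μ_s m g → P = 0.56×304/(cos 20° − 0.56 sin 20°) = 170/0.7482 = 228 N.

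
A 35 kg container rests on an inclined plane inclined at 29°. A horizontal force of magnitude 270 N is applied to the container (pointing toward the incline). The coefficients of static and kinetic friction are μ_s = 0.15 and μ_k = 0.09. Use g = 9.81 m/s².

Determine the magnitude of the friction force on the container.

f ≈ 38.8 N (down the incline)

Resolve perpendicular to the incline: N = m g cos θ + P sin θ = 35×9.81×cos 29° + 270×sin 29° = 431.2 N.
Parallel to the incline: P cos θ − m g sin θ = 236.1 − 166.5 = 69.69 N; the friction needed to balance this is 69.69 N acting down the slope.
The limit of static friction is μ_s N = 64.68 N.
|f_req| = 69.69 > 64.68 N → the container slides up the incline; f = μ_k N = 0.09 × 431.2 = 38.8 N.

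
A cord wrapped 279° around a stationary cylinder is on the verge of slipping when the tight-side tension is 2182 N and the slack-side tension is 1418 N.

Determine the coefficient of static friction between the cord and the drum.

T₂/T₁ = e^{μβ} → μ = ln(T₂/T₁)/β.
β = 279° = 4.869 rad.
μ = ln(2182/1418)/4.869 = ln(1.539)/4.869 = 0.0885.

μ ≈ 0.0885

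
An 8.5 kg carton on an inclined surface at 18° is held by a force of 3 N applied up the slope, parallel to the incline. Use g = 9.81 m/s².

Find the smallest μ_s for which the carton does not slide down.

μ_s,min ≈ 0.287

N = m g cos θ = 79.3 N.
Friction must make up the shortfall along the incline: f = m g sin θ − P = 25.77 − 3 = 22.77 N.
At the threshold f = μ_s N, so μ_s,min = 22.77/79.3 = 0.287.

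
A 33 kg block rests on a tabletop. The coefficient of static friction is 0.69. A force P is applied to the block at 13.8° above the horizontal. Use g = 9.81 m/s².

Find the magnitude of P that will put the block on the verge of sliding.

N = m g − P sin α (the pull lifts the block).
At impending slip, P cos α = μ_s N = μ_s (m g − P sin α).
Solving: P (cos α + μ_s sin α) = μ_s m g → P = 0.69×324/(cos 13.8° + 0.69 sin 13.8°) = 223/1.136 = 197 N.

P ≈ 197 N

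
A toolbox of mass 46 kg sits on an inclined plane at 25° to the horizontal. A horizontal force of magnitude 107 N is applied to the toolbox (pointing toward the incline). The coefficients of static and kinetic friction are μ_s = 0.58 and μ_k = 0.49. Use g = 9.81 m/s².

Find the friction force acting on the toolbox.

f ≈ 93.7 N (up the incline)

Resolve perpendicular to the incline: N = m g cos θ + P sin θ = 46×9.81×cos 25° + 107×sin 25° = 454.2 N.
Parallel to the incline: P cos θ − m g sin θ = 96.97 − 190.7 = -93.74 N; the friction needed to balance this is 93.74 N acting up the slope.
The limit of static friction is μ_s N = 263.4 N.
|f_req| = 93.74 ≤ 263.4 N → the toolbox is in equilibrium; friction equals the required value.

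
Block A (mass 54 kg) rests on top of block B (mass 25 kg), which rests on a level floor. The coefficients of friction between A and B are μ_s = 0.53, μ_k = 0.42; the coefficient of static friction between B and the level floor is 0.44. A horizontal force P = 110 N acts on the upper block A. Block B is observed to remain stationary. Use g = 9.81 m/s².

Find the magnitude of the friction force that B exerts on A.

The normal force B exerts on A is simply A's weight, N₁ = 529.7 N.
Maximum static friction on A from B: μ_s N₁ = 0.53×529.7 = 280.8 N.
Since P = 110 N ≤ 280.8 N, A does not slip on B; friction on A equals P = 110 N.
B experiences an equal 110 N forward from A (third law). B is in equilibrium, so the floor supplies f₂ = 110 N of static friction (limit μ_s(m_A+m_B)g = 341 N, not exceeded).

f ≈ 110 N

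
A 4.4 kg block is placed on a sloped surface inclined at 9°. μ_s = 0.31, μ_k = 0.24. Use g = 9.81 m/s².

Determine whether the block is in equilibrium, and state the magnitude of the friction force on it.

N = m g cos θ = 42.6 N.
Down-slope weight component: m g sin θ = 6.75 N.
μ_s N = 13.2 N.
6.75 ≤ 13.2 N, so it stays put; friction = 6.75 N.

f ≈ 6.75 N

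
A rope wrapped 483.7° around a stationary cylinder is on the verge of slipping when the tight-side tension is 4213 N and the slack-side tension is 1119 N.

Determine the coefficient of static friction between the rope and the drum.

T₂/T₁ = e^{μβ} → μ = ln(T₂/T₁)/β.
β = 483.7° = 8.442 rad.
μ = ln(4213/1119)/8.442 = ln(3.765)/8.442 = 0.157.

μ ≈ 0.157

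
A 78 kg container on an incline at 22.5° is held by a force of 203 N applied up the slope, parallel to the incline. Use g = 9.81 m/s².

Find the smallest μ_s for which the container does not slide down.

N = m g cos θ = 706.9 N.
Friction must make up the shortfall along the incline: f = m g sin θ − P = 292.8 − 203 = 89.82 N.
At the threshold f = μ_s N, so μ_s,min = 89.82/706.9 = 0.127.

μ_s,min ≈ 0.127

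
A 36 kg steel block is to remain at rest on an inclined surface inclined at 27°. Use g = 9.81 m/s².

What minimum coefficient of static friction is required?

At the slip threshold m g sin θ = μ_s m g cos θ, so μ_s,min = tan θ.
μ_s,min = tan 27° = 0.51.

μ_s,min ≈ 0.51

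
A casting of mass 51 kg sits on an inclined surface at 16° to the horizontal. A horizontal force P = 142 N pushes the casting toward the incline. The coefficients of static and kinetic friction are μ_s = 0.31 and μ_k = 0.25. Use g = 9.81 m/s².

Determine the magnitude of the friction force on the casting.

f ≈ 1.4 N (up the incline)

Resolve perpendicular to the incline: N = m g cos θ + P sin θ = 51×9.81×cos 16° + 142×sin 16° = 520.1 N.
Parallel to the incline: P cos θ − m g sin θ = 136.5 − 137.9 = -1.405 N; the friction needed to balance this is 1.405 N acting up the slope.
The limit of static friction is μ_s N = 161.2 N.
|f_req| = 1.405 ≤ 161.2 N → the casting is in equilibrium; friction equals the required value.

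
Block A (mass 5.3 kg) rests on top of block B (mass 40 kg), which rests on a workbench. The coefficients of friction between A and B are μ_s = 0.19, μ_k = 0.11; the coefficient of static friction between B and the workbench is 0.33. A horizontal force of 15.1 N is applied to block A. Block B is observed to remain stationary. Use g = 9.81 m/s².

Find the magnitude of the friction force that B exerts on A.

The normal force B exerts on A is simply A's weight, N₁ = 51.99 N.
Maximum static friction on A from B: μ_s N₁ = 0.19×51.99 = 9.879 N.
P = 15.1 N exceeds that limit, so A slips over B and the interface friction becomes kinetic: f₁ = μ_k N₁ = 0.11×51.99 = 5.72 N.
By Newton's third law B feels 5.72 N forward from A. With B stationary, the floor's static friction on B balances it: f₂ = 5.72 N (well within μ_s(m_A+m_B)g = 146.6 N).

f ≈ 5.72 N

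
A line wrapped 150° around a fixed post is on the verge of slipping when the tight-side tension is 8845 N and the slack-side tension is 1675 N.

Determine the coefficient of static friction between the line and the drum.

μ ≈ 0.636

T₂/T₁ = e^{μβ} → μ = ln(T₂/T₁)/β.
β = 150° = 2.618 rad.
μ = ln(8845/1675)/2.618 = ln(5.281)/2.618 = 0.636.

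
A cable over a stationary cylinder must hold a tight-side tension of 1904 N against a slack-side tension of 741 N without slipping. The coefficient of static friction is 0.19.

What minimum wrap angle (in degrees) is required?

T₂/T₁ = e^{μβ} → β = ln(T₂/T₁)/μ.
β = ln(1904/741)/0.19 = 0.9437/0.19 = 4.967 rad.
In degrees: β = 4.967 × 180/π = 285°.

β_min ≈ 285°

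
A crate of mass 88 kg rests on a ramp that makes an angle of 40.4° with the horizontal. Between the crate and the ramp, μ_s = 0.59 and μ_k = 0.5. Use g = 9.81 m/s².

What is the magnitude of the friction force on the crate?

The normal reaction is N = m g cos θ = 657.4 N.
For equilibrium along the incline, friction must balance the weight component: f = m g sin θ = 559.5 N up the slope.
Static friction can supply at most μ_s N = 387.9 N.
Since |559.5| > 387.9 N, static friction cannot hold it; the crate slides down the incline and kinetic friction applies: f = μ_k N = 0.5 × 657.4 = 329 N.

f ≈ 329 N (up the incline)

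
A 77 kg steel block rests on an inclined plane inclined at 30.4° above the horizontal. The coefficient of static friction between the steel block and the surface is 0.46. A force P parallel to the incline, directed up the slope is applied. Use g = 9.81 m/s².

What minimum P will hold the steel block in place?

P_min ≈ 82.5 N

The steel block tends to slide down (tan θ > μ_s), so at the point of impending slip friction acts up-slope at its limit: f = μ_s N.
P is parallel to the surface, so N = m g cos θ = 652 N.
Along the incline: P + μ_s N = m g sin θ, so P = 382 − 0.46×652 = 82.5 N.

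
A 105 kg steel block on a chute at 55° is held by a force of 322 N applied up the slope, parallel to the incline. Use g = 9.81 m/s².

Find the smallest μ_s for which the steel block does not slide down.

μ_s,min ≈ 0.883

N = m g cos θ = 590.8 N.
Friction must make up the shortfall along the incline: f = m g sin θ − P = 843.8 − 322 = 521.8 N.
At the threshold f = μ_s N, so μ_s,min = 521.8/590.8 = 0.883.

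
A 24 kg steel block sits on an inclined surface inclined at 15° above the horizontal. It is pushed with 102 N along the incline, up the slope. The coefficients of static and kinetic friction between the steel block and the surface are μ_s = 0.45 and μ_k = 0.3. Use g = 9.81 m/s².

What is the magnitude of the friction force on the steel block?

The normal reaction is N = m g cos θ = 227.4 N.
The friction needed for equilibrium is m g sin θ − P = 60.94 − 102 = -41.06 N, measured positive up-slope.
Static friction can supply at most μ_s N = 102.3 N.
Since |-41.06| ≤ 102.3 N, static friction is sufficient; f equals the required value, not μ_s N.

f ≈ 41.1 N (down the incline)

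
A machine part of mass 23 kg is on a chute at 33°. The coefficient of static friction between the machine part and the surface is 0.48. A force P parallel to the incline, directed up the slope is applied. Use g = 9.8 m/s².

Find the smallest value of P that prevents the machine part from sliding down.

P_min ≈ 32 N

The machine part tends to slide down (tan θ > μ_s), so at the point of impending slip friction acts up-slope at its limit: f = μ_s N.
P is parallel to the surface, so N = m g cos θ = 189 N.
Along the incline: P + μ_s N = m g sin θ, so P = 123 − 0.48×189 = 32 N.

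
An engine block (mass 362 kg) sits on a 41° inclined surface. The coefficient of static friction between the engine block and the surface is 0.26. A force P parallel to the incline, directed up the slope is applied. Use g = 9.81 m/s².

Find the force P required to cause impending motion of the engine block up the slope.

P ≈ 3030 N

At impending motion up the slope, friction acts down-slope at its limit: f = μ_s N.
P is parallel to the surface, so N = m g cos θ = 2680 N.
Along the incline: P = m g sin θ + μ_s N = 2330 + 0.26×2680 = 3030 N.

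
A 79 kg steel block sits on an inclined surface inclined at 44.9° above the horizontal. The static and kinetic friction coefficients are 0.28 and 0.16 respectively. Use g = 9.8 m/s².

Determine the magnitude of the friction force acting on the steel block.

The normal reaction is N = m g cos θ = 548.4 N.
For equilibrium along the incline, friction must balance the weight component: f = m g sin θ = 546.5 N up the slope.
Static friction can supply at most μ_s N = 153.6 N.
|546.5| exceeds 153.6 N, so the steel block slips down-slope; friction is kinetic, f = μ_k N = 0.16×548.4 = 87.7 N.

f ≈ 87.7 N (up the incline)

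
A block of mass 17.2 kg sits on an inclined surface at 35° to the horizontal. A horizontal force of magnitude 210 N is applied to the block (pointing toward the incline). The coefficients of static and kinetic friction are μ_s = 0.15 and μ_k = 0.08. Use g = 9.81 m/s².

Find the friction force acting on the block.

The horizontal push has a component P sin θ into the surface, so N = m g cos θ + P sin θ = 138.2 + 120.5 = 258.7 N.
Along the incline, the net driving force (taking up-slope positive) is P cos θ − m g sin θ = 172 − 96.78 = 75.24 N, so equilibrium requires friction f = -75.24 N (down-slope).
Maximum static friction: μ_s N = 0.15 × 258.7 = 38.8 N.
|f_req| = 75.24 > 38.8 N → the block slides up the incline; f = μ_k N = 0.08 × 258.7 = 20.7 N.

f ≈ 20.7 N (down the incline)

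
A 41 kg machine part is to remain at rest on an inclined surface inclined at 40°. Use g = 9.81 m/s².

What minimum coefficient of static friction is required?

At the slip threshold m g sin θ = μ_s m g cos θ, so μ_s,min = tan θ.
μ_s,min = tan 40° = 0.839.

μ_s,min ≈ 0.839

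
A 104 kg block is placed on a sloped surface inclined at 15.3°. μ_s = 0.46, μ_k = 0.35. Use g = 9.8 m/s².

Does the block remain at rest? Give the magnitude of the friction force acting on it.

f ≈ 269 N

N = m g cos θ = 983 N.
Down-slope weight component: m g sin θ = 269 N.
μ_s N = 452 N.
269 ≤ 452 N, so it stays put; friction = 269 N.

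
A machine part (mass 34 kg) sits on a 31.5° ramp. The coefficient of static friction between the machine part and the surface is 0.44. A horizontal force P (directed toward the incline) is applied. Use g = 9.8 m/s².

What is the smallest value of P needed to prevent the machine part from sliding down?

The machine part tends to slide down (tan θ > μ_s), so at the point of impending slip friction acts up-slope at its limit: f = μ_s N.
Perpendicular to the incline: N = m g cos θ + P sin θ.
Along the incline: P cos θ + μ_s N = m g sin θ, i.e. P cos θ + μ_s (m g cos θ + P sin θ) = m g sin θ.
Solving, P (cos θ + μ_s sin θ) = m g (sin θ − μ_s cos θ), so P = 333×0.1473/1.083 = 45.3 N.

P_min ≈ 45.3 N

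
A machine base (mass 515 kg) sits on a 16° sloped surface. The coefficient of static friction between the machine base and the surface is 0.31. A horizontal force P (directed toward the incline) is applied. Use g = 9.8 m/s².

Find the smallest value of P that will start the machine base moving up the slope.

At impending motion up the slope, friction acts down-slope at its limit: f = μ_s N.
Perpendicular to the incline: N = m g cos θ + P sin θ.
Along the incline: P cos θ = m g sin θ + μ_s N = m g sin θ + μ_s (m g cos θ + P sin θ).
Solving, P (cos θ − μ_s sin θ) = m g (sin θ + μ_s cos θ), so P = 515×9.8×(sin 16° + 0.31 cos 16°)/(cos 16° − 0.31 sin 16°) = 5050×0.5736/0.8758 = 3310 N.

P ≈ 3310 N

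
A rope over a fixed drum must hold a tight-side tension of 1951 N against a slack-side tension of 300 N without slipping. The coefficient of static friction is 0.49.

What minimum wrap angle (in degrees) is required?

T₂/T₁ = e^{μβ} → β = ln(T₂/T₁)/μ.
β = ln(1951/300)/0.49 = 1.872/0.49 = 3.821 rad.
In degrees: β = 3.821 × 180/π = 219°.

β_min ≈ 219°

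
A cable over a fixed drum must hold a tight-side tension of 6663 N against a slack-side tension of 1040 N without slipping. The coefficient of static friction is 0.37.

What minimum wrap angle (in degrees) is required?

β_min ≈ 288°

T₂/T₁ = e^{μβ} → β = ln(T₂/T₁)/μ.
β = ln(6663/1040)/0.37 = 1.857/0.37 = 5.02 rad.
In degrees: β = 5.02 × 180/π = 288°.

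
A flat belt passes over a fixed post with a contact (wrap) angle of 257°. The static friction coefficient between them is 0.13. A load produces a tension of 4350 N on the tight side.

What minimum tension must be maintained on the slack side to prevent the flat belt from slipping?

Capstan equation at impending slip: T_tight/T_slack = e^{μβ}.
β = 257° = 4.485 rad; e^{μβ} = e^{0.13×4.485} = 1.792.
T_slack = T_tight / e^{μβ} = 4350 / 1.792 = 2430 N.

T_min ≈ 2430 N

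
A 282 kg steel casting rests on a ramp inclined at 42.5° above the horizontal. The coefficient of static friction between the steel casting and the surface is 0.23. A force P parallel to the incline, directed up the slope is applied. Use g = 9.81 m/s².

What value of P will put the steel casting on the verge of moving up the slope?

P ≈ 2340 N

At impending motion up the slope, friction acts down-slope at its limit: f = μ_s N.
P is parallel to the surface, so N = m g cos θ = 2040 N.
Along the incline: P = m g sin θ + μ_s N = 1870 + 0.23×2040 = 2340 N.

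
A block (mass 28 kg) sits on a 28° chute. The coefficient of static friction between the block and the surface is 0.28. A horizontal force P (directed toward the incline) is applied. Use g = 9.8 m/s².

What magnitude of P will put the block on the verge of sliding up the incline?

P ≈ 262 N

At impending motion up the slope, friction acts down-slope at its limit: f = μ_s N.
Perpendicular to the incline: N = m g cos θ + P sin θ.
Along the incline: P cos θ = m g sin θ + μ_s N = m g sin θ + μ_s (m g cos θ + P sin θ).
Solving, P (cos θ − μ_s sin θ) = m g (sin θ + μ_s cos θ), so P = 28×9.8×(sin 28° + 0.28 cos 28°)/(cos 28° − 0.28 sin 28°) = 274×0.7167/0.7515 = 262 N.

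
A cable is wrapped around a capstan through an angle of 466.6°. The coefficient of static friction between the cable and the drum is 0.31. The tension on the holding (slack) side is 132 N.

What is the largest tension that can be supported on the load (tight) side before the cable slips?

T_max ≈ 1650 N

At impending slip the capstan equation gives T₂/T₁ = e^{μβ} with β in radians.
β = 466.6° × π/180 = 8.144 rad.
e^{μβ} = e^{0.31×8.144} = 12.49.
T₂ = T₁ · e^{μβ} = 132 × 12.49 = 1650 N.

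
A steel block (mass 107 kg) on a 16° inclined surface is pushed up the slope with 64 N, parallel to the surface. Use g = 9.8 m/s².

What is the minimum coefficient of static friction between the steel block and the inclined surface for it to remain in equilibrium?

N = m g cos θ = 1008 N.
Friction must make up the shortfall along the incline: f = m g sin θ − P = 289 − 64 = 225 N.
At the threshold f = μ_s N, so μ_s,min = 225/1008 = 0.223.

μ_s,min ≈ 0.223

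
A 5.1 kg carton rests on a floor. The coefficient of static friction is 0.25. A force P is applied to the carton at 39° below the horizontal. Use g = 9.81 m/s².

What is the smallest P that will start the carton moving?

P ≈ 20.2 N

N = m g + P sin α (the push presses the carton into the floor).
At impending slip, P cos α = μ_s N = μ_s (m g + P sin α).
Solving: P (cos α − μ_s sin α) = μ_s m g → P = 0.25×50/(cos 39° − 0.25 sin 39°) = 12.5/0.6198 = 20.2 N.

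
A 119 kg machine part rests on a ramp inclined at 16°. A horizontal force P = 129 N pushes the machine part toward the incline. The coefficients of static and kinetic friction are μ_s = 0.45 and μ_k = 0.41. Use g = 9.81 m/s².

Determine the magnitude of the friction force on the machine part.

f ≈ 198 N (up the incline)

The horizontal push has a component P sin θ into the surface, so N = m g cos θ + P sin θ = 1122 + 35.56 = 1158 N.
Parallel to the incline: P cos θ − m g sin θ = 124 − 321.8 = -197.8 N; the friction needed to balance this is 197.8 N acting up the slope.
Maximum static friction: μ_s N = 0.45 × 1158 = 521 N.
Since 197.8 N is within the 521 N limit, the machine part stays put and friction is exactly 198 N.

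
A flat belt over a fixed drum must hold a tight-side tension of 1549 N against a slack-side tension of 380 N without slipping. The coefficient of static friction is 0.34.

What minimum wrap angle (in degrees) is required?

β_min ≈ 237°

T₂/T₁ = e^{μβ} → β = ln(T₂/T₁)/μ.
β = ln(1549/380)/0.34 = 1.405/0.34 = 4.133 rad.
In degrees: β = 4.133 × 180/π = 237°.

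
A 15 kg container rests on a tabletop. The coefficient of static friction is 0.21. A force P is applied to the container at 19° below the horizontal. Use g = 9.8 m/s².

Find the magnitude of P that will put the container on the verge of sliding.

P ≈ 35.2 N

N = m g + P sin α (the push presses the container into the tabletop).
At impending slip, P cos α = μ_s N = μ_s (m g + P sin α).
Solving: P (cos α − μ_s sin α) = μ_s m g → P = 0.21×147/(cos 19° − 0.21 sin 19°) = 30.9/0.8771 = 35.2 N.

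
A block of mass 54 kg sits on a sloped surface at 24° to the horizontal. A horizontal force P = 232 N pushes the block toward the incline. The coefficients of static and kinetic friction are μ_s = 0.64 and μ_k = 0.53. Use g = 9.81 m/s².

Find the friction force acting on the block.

f ≈ 3.52 N (up the incline)

The horizontal push has a component P sin θ into the surface, so N = m g cos θ + P sin θ = 483.9 + 94.36 = 578.3 N.
Parallel to the incline: P cos θ − m g sin θ = 211.9 − 215.5 = -3.522 N; the friction needed to balance this is 3.522 N acting up the slope.
The limit of static friction is μ_s N = 370.1 N.
|f_req| = 3.522 ≤ 370.1 N → the block is in equilibrium; friction equals the required value.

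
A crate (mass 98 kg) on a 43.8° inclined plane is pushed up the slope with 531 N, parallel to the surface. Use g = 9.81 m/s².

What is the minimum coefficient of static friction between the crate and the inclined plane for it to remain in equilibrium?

N = m g cos θ = 693.9 N.
Friction must make up the shortfall along the incline: f = m g sin θ − P = 665.4 − 531 = 134.4 N.
At the threshold f = μ_s N, so μ_s,min = 134.4/693.9 = 0.194.

μ_s,min ≈ 0.194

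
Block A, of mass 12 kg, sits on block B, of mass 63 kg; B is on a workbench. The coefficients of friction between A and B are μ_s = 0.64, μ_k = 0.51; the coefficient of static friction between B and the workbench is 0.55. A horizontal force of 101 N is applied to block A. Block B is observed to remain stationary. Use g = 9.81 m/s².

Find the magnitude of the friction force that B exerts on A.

Normal force at the A–B interface: N₁ = m_A g = 117.7 N.
Maximum static friction on A from B: μ_s N₁ = 0.64×117.7 = 75.34 N.
Since P = 101 N > 75.34 N, A slides on B; the A–B friction is kinetic: f₁ = μ_k N₁ = 0.51×117.7 = 60 N.
B experiences an equal 60 N forward from A (third law). B is in equilibrium, so the floor supplies f₂ = 60 N of static friction (limit μ_s(m_A+m_B)g = 404.7 N, not exceeded).

f ≈ 60 N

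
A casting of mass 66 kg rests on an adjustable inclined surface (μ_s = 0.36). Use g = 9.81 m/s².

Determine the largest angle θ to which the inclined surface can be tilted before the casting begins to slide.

At the slip threshold, m g sin θ = μ_s · m g cos θ, so tan θ = μ_s.
θ_max = arctan(0.36) = 19.8°.

θ_max ≈ 19.8°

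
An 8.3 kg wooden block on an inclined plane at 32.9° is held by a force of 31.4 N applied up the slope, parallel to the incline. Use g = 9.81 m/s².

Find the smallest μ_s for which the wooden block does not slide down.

μ_s,min ≈ 0.188

N = m g cos θ = 68.36 N.
Friction must make up the shortfall along the incline: f = m g sin θ − P = 44.23 − 31.4 = 12.83 N.
At the threshold f = μ_s N, so μ_s,min = 12.83/68.36 = 0.188.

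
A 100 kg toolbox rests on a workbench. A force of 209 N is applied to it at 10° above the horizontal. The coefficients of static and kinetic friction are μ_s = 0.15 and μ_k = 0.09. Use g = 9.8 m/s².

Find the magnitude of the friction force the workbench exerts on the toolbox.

N = m g − P sin α = 980 − 209×sin 10° = 943.7 N.
For equilibrium, f = P cos α = 209×cos 10° = 205.8 N.
μ_s N = 0.15 × 943.7 = 141.6 N.
205.8 > 141.6 N → the toolbox slides; f = μ_k N = 0.09×943.7 = 84.9 N.

f ≈ 84.9 N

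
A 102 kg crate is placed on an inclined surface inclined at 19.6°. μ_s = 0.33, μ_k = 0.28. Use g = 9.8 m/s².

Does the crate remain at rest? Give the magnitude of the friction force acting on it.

N = m g cos θ = 942 N.
Down-slope weight component: m g sin θ = 335 N.
μ_s N = 311 N.
335 > 311 N, so it slides; kinetic friction f = μ_k N = 0.28×942 = 264 N.

f ≈ 264 N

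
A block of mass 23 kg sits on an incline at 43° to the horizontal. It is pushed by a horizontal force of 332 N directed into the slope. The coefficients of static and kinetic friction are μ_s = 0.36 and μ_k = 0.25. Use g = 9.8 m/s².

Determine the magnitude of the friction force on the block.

f ≈ 89.1 N (down the incline)

Normal direction: N = m g cos θ + P sin θ = 391.3 N.
Along the incline, the net driving force (taking up-slope positive) is P cos θ − m g sin θ = 242.8 − 153.7 = 89.09 N, so equilibrium requires friction f = -89.09 N (down-slope).
Maximum static friction: μ_s N = 0.36 × 391.3 = 140.9 N.
Since 89.09 N is within the 140.9 N limit, the block stays put and friction is exactly 89.1 N.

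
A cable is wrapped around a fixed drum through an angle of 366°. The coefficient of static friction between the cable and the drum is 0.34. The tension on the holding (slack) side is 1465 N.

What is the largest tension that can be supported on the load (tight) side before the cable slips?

At impending slip the capstan equation gives T₂/T₁ = e^{μβ} with β in radians.
β = 366° × π/180 = 6.388 rad.
e^{μβ} = e^{0.34×6.388} = 8.775.
T₂ = T₁ · e^{μβ} = 1465 × 8.775 = 12900 N.

T_max ≈ 12900 N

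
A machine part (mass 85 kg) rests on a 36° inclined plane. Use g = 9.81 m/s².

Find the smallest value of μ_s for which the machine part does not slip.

At the slip threshold m g sin θ = μ_s m g cos θ, so μ_s,min = tan θ.
μ_s,min = tan 36° = 0.727.

μ_s,min ≈ 0.727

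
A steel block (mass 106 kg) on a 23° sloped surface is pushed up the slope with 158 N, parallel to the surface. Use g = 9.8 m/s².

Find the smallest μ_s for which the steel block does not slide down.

N = m g cos θ = 956.2 N.
Friction must make up the shortfall along the incline: f = m g sin θ − P = 405.9 − 158 = 247.9 N.
At the threshold f = μ_s N, so μ_s,min = 247.9/956.2 = 0.259.

μ_s,min ≈ 0.259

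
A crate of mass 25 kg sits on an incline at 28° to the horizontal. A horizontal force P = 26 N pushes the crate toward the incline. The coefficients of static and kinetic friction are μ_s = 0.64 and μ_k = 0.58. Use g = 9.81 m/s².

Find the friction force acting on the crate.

f ≈ 92.2 N (up the incline)

Normal direction: N = m g cos θ + P sin θ = 228.7 N.
Along the incline, the net driving force (taking up-slope positive) is P cos θ − m g sin θ = 22.96 − 115.1 = -92.18 N, so equilibrium requires friction f = 92.18 N (up-slope).
Maximum static friction: μ_s N = 0.64 × 228.7 = 146.4 N.
Since 92.18 N is within the 146.4 N limit, the crate stays put and friction is exactly 92.2 N.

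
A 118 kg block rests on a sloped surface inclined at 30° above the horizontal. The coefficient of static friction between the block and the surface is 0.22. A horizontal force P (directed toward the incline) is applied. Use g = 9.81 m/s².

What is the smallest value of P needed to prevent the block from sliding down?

P_min ≈ 367 N

The block tends to slide down (tan θ > μ_s), so at the point of impending slip friction acts up-slope at its limit: f = μ_s N.
Perpendicular to the incline: N = m g cos θ + P sin θ.
Along the incline: P cos θ + μ_s N = m g sin θ, i.e. P cos θ + μ_s (m g cos θ + P sin θ) = m g sin θ.
Solving, P (cos θ + μ_s sin θ) = m g (sin θ − μ_s cos θ), so P = 1160×0.3095/0.976 = 367 N.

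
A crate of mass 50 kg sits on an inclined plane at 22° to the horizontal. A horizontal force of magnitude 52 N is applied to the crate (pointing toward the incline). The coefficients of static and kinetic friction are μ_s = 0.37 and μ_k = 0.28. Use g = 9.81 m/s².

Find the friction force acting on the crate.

f ≈ 136 N (up the incline)

Resolve perpendicular to the incline: N = m g cos θ + P sin θ = 50×9.81×cos 22° + 52×sin 22° = 474.3 N.
Along the incline, the net driving force (taking up-slope positive) is P cos θ − m g sin θ = 48.21 − 183.7 = -135.5 N, so equilibrium requires friction f = 135.5 N (up-slope).
The limit of static friction is μ_s N = 175.5 N.
|f_req| = 135.5 ≤ 175.5 N → the crate is in equilibrium; friction equals the required value.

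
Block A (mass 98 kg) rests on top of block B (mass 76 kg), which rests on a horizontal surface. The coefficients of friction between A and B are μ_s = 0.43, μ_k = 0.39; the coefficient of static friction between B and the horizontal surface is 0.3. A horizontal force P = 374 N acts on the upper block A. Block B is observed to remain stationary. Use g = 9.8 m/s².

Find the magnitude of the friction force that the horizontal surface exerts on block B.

Normal force at the A–B interface: N₁ = m_A g = 960.4 N.
Maximum static friction on A from B: μ_s N₁ = 0.43×960.4 = 413 N.
P = 374 N is within that limit, so A and B move together (both at rest); the A–B friction is simply f₁ = P = 374 N.
B experiences an equal 374 N forward from A (third law). B is in equilibrium, so the floor supplies f₂ = 374 N of static friction (limit μ_s(m_A+m_B)g = 511.6 N, not exceeded).

f ≈ 374 N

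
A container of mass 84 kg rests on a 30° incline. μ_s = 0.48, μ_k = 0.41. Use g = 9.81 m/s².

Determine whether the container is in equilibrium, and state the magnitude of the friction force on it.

N = m g cos θ = 714 N.
Down-slope weight component: m g sin θ = 412 N.
μ_s N = 343 N.
412 > 343 N, so it slides; kinetic friction f = μ_k N = 0.41×714 = 293 N.

f ≈ 293 N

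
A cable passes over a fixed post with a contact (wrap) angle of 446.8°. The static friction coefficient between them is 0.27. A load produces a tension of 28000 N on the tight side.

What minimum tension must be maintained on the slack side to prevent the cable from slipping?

Capstan equation at impending slip: T_tight/T_slack = e^{μβ}.
β = 446.8° = 7.798 rad; e^{μβ} = e^{0.27×7.798} = 8.211.
T_slack = T_tight / e^{μβ} = 28000 / 8.211 = 3410 N.

T_min ≈ 3410 N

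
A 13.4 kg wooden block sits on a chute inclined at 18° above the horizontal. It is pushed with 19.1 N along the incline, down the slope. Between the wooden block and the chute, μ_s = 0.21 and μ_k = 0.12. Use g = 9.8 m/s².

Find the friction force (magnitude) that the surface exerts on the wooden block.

Normal force: N = m g cos θ = 13.4 × 9.8 × cos 18° = 124.9 N.
The friction needed for equilibrium is m g sin θ + P = 40.58 + 19.1 = 59.68 N, measured positive up-slope.
Static friction can supply at most μ_s N = 26.23 N.
Since |59.68| > 26.23 N, static friction cannot hold it; the wooden block slides down the incline and kinetic friction applies: f = μ_k N = 0.12 × 124.9 = 15 N.

f ≈ 15 N (up the incline)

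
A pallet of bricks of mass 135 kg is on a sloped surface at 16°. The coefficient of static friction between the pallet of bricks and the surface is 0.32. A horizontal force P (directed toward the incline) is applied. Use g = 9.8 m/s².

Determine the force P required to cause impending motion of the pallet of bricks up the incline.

At impending motion up the slope, friction acts down-slope at its limit: f = μ_s N.
Perpendicular to the incline: N = m g cos θ + P sin θ.
Along the incline: P cos θ = m g sin θ + μ_s N = m g sin θ + μ_s (m g cos θ + P sin θ).
Solving, P (cos θ − μ_s sin θ) = m g (sin θ + μ_s cos θ), so P = 135×9.8×(sin 16° + 0.32 cos 16°)/(cos 16° − 0.32 sin 16°) = 1320×0.5832/0.8731 = 884 N.

P ≈ 884 N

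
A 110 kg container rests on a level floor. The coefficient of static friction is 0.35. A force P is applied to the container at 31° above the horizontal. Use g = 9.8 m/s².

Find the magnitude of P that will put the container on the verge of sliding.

N = m g − P sin α (the pull lifts the container).
At impending slip, P cos α = μ_s N = μ_s (m g − P sin α).
Solving: P (cos α + μ_s sin α) = μ_s m g → P = 0.35×1080/(cos 31° + 0.35 sin 31°) = 377/1.037 = 364 N.

P ≈ 364 N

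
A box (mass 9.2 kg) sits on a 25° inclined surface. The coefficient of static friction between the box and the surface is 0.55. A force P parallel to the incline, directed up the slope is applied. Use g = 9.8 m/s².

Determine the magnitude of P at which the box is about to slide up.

P ≈ 83 N

At impending motion up the slope, friction acts down-slope at its limit: f = μ_s N.
P is parallel to the surface, so N = m g cos θ = 81.7 N.
Along the incline: P = m g sin θ + μ_s N = 38.1 + 0.55×81.7 = 83 N.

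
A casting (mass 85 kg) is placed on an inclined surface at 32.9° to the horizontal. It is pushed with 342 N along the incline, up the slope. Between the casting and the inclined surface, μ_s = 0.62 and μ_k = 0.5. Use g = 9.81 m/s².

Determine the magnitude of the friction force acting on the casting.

f ≈ 111 N (up the incline)

Perpendicular to the surface, N = m g cos θ = 85·9.81·cos 32.9° = 700.1 N.
For equilibrium along the incline the friction force must supply f = m g sin θ − P = 452.9 − 342 = 110.9 N (positive meaning up-slope).
Static friction can supply at most μ_s N = 434.1 N.
Since |110.9| ≤ 434.1 N, static friction is sufficient; f equals the required value, not μ_s N.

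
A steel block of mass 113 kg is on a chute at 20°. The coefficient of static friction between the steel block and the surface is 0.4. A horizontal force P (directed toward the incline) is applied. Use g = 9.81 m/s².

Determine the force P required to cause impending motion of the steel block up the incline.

P ≈ 991 N

At impending motion up the slope, friction acts down-slope at its limit: f = μ_s N.
Perpendicular to the incline: N = m g cos θ + P sin θ.
Along the incline: P cos θ = m g sin θ + μ_s N = m g sin θ + μ_s (m g cos θ + P sin θ).
Solving, P (cos θ − μ_s sin θ) = m g (sin θ + μ_s cos θ), so P = 113×9.81×(sin 20° + 0.4 cos 20°)/(cos 20° − 0.4 sin 20°) = 1110×0.7179/0.8029 = 991 N.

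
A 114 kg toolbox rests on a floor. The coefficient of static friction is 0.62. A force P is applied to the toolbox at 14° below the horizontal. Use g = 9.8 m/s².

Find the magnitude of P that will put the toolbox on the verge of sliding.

N = m g + P sin α (the push presses the toolbox into the floor).
At impending slip, P cos α = μ_s N = μ_s (m g + P sin α).
Solving: P (cos α − μ_s sin α) = μ_s m g → P = 0.62×1120/(cos 14° − 0.62 sin 14°) = 693/0.8203 = 844 N.

P ≈ 844 N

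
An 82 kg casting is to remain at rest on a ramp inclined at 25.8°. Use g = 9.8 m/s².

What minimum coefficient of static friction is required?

μ_s,min ≈ 0.483

At the slip threshold m g sin θ = μ_s m g cos θ, so μ_s,min = tan θ.
μ_s,min = tan 25.8° = 0.483.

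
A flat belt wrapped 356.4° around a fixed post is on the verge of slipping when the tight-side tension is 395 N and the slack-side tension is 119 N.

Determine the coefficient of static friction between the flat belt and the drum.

T₂/T₁ = e^{μβ} → μ = ln(T₂/T₁)/β.
β = 356.4° = 6.22 rad.
μ = ln(395/119)/6.22 = ln(3.319)/6.22 = 0.193.

μ ≈ 0.193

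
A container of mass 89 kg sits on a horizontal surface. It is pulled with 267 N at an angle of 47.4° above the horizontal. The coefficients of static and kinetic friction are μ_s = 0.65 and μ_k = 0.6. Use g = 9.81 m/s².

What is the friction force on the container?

f ≈ 181 N

N = m g − P sin α = 873.1 − 267×sin 47.4° = 676.6 N.
The horizontal driving force is P cos α = 180.7 N, so equilibrium needs friction f = 180.7 N.
μ_s N = 0.65 × 676.6 = 439.8 N.
Since 180.7 N does not exceed the limit, the container stays at rest and f = 181 N.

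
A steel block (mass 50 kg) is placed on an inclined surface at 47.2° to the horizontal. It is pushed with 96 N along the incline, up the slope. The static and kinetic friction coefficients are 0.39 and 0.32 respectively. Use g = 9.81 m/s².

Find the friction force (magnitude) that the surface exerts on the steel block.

Normal force: N = m g cos θ = 50 × 9.81 × cos 47.2° = 333.3 N.
The friction needed for equilibrium is m g sin θ − P = 359.9 − 96 = 263.9 N, measured positive up-slope.
Maximum static friction available: μ_s N = 0.39 × 333.3 = 130 N.
Since |263.9| > 130 N, static friction cannot hold it; the steel block slides down the incline and kinetic friction applies: f = μ_k N = 0.32 × 333.3 = 107 N.

f ≈ 107 N (up the incline)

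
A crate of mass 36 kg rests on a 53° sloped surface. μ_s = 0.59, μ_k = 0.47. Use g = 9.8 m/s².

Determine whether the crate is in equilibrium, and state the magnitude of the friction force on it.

f ≈ 99.8 N

N = m g cos θ = 212 N.
Down-slope weight component: m g sin θ = 282 N.
μ_s N = 125 N.
282 > 125 N, so it slides; kinetic friction f = μ_k N = 0.47×212 = 99.8 N.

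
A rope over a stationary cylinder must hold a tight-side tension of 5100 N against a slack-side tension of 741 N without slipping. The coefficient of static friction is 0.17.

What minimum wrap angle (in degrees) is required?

β_min ≈ 650°

T₂/T₁ = e^{μβ} → β = ln(T₂/T₁)/μ.
β = ln(5100/741)/0.17 = 1.929/0.17 = 11.35 rad.
In degrees: β = 11.35 × 180/π = 650°.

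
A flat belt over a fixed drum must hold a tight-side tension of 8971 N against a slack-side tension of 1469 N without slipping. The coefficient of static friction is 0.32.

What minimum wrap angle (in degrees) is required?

T₂/T₁ = e^{μβ} → β = ln(T₂/T₁)/μ.
β = ln(8971/1469)/0.32 = 1.809/0.32 = 5.654 rad.
In degrees: β = 5.654 × 180/π = 324°.

β_min ≈ 324°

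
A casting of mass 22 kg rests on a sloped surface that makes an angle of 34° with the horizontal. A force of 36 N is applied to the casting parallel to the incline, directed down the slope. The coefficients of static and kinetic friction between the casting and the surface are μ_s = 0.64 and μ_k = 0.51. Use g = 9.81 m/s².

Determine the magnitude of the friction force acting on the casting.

Perpendicular to the surface, N = m g cos θ = 22·9.81·cos 34° = 178.9 N.
The friction needed for equilibrium is m g sin θ + P = 120.7 + 36 = 156.7 N, measured positive up-slope.
Static friction can supply at most μ_s N = 114.5 N.
|156.7| exceeds 114.5 N, so the casting slips down-slope; friction is kinetic, f = μ_k N = 0.51×178.9 = 91.3 N.

f ≈ 91.3 N (up the incline)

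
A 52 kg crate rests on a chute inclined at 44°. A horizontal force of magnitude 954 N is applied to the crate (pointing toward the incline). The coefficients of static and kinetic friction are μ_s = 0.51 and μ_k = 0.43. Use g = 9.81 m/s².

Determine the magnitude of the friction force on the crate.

Normal direction: N = m g cos θ + P sin θ = 1030 N.
Parallel to the incline: P cos θ − m g sin θ = 686.3 − 354.4 = 331.9 N; the friction needed to balance this is 331.9 N acting down the slope.
The limit of static friction is μ_s N = 525.1 N.
Since 331.9 N is within the 525.1 N limit, the crate stays put and friction is exactly 332 N.

f ≈ 332 N (down the incline)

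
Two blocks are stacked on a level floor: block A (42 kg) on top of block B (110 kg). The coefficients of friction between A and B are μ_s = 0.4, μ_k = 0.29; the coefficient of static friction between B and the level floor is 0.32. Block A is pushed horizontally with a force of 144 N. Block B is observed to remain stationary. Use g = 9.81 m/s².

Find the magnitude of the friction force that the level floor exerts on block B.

f ≈ 144 N

Normal force at the A–B interface: N₁ = m_A g = 412 N.
Maximum static friction on A from B: μ_s N₁ = 0.4×412 = 164.8 N.
Since P = 144 N ≤ 164.8 N, A does not slip on B; friction on A equals P = 144 N.
B experiences an equal 144 N forward from A (third law). B is in equilibrium, so the floor supplies f₂ = 144 N of static friction (limit μ_s(m_A+m_B)g = 477.2 N, not exceeded).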